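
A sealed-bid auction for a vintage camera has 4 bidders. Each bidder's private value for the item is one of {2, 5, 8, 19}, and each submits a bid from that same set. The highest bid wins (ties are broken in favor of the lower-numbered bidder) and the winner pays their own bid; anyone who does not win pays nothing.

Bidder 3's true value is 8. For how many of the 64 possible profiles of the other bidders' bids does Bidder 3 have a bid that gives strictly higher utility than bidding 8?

Others bid (2, 2, 2): truth gives 0; bid 5 gives 3 > 0. Violating.
Others bid (2, 2, 5): truth gives 0; bid 5 gives 3 > 0. Violating.
Others bid (2, 2, 8): truth gives 0; no alternative beats it.
Others bid (2, 2, 19): truth gives 0; no alternative beats it.
(Checking all 64 profiles: 2 have a profitable deviation, 62 do not.)

2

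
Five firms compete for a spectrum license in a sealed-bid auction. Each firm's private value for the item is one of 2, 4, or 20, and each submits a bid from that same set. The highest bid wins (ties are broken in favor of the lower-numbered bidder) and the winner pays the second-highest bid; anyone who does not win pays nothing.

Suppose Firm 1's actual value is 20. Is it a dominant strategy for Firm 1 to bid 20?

Yes

Check each profile of the others' bids and compare truth against every alternative bid.
Others bid (2, 2, 2, 2): truth gives 18, best alternative gives 18.
Others bid (2, 2, 2, 4): truth gives 16, best alternative gives 16.
Others bid (2, 2, 4, 2): truth gives 16, best alternative gives 16.
Others bid (2, 2, 4, 4): truth gives 16, best alternative gives 16.
Others bid (2, 4, 2, 2): truth gives 16, best alternative gives 16.
Others bid (2, 4, 2, 4): truth gives 16, best alternative gives 16.
(Remaining 75 profiles checked similarly; truth is weakly best in each.)
In every case the truthful bid is at least as good as any alternative, so it is a dominant strategy.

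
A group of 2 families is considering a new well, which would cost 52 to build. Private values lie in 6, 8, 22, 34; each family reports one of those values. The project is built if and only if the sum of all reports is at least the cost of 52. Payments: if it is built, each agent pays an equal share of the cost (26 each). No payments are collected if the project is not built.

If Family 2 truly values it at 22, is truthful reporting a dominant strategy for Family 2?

Consider the case where Family 1 reports 34.
Truthful report 22: project built, pays 26, utility 22 - 26 = -4.
Report 6 instead: project not built, utility 0.
Since 0 > -4, reporting 6 is strictly better here, so truthful reporting is not dominant.

No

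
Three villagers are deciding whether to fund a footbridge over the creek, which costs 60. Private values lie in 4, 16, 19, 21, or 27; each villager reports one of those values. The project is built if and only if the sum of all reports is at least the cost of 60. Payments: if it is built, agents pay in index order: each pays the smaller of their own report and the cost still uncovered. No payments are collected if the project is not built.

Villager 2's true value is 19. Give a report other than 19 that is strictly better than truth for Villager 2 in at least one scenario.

Suppose Villager 1 reports 19 and Villager 3 reports 27.
Report 19: project built, pays 19, utility 19 - 19 = 0.
Report 16: project built, pays 16, utility 19 - 16 = 3.
So reporting 16 beats truth here (3 > 0).

16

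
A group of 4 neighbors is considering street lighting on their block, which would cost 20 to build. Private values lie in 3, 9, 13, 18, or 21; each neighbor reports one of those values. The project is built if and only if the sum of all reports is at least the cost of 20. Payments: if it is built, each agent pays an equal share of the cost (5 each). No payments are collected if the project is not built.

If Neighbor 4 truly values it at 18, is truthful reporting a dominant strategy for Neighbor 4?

Yes

Check each profile of the others' reports and compare truth against every alternative report.
Others report (3, 3, 3): truth gives 13, best alternative gives 13.
Others report (3, 3, 9): truth gives 13, best alternative gives 13.
Others report (3, 3, 13): truth gives 13, best alternative gives 13.
Others report (3, 3, 18): truth gives 13, best alternative gives 13.
Others report (3, 3, 21): truth gives 13, best alternative gives 13.
Others report (3, 9, 3): truth gives 13, best alternative gives 13.
(Remaining 119 profiles checked similarly; truth is weakly best in each.)
In every case the truthful report is at least as good as any alternative, so it is a dominant strategy.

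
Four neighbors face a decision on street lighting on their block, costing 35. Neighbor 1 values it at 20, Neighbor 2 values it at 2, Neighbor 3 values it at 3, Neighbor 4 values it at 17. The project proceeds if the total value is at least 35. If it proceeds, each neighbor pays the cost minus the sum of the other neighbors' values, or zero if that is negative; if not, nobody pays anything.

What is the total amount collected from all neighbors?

Total value 42 ≥ cost 35, so it is built.
Neighbor 1: others sum to 22; max(0, 35 - 22) = 13.
Neighbor 2: others sum to 40; max(0, 35 - 40) = 0.
Neighbor 3: others sum to 39; max(0, 35 - 39) = 0.
Neighbor 4: others sum to 25; max(0, 35 - 25) = 10.
Total collected = 13 + 0 + 0 + 10 = 23.

23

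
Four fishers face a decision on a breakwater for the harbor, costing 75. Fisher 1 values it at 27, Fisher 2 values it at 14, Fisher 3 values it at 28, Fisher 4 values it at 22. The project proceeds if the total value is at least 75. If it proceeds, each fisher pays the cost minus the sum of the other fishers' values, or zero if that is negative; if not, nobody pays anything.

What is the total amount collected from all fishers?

Total value 91 ≥ cost 75, so it is built.
Fisher 1: others sum to 64; max(0, 75 - 64) = 11.
Fisher 2: others sum to 77; max(0, 75 - 77) = 0.
Fisher 3: others sum to 63; max(0, 75 - 63) = 12.
Fisher 4: others sum to 69; max(0, 75 - 69) = 6.
Total collected = 11 + 0 + 12 + 6 = 29.

29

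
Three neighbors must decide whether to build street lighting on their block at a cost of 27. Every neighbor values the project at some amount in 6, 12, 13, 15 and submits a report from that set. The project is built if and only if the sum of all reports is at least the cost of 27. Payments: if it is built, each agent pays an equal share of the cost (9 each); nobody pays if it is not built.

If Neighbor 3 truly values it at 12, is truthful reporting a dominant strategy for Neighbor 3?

Consider the case where Neighbor 1 reports 6 and Neighbor 2 reports 6.
Truthful report 12: project not built, utility 0.
Report 15 instead: project built, pays 9, utility 12 - 9 = 3.
Since 3 > 0, reporting 15 is strictly better here, so truthful reporting is not dominant.

No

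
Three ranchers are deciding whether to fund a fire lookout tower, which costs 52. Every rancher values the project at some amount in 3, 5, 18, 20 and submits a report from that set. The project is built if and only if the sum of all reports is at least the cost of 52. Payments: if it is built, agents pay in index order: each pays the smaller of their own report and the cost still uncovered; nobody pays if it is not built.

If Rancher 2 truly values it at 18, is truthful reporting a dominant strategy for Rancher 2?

Yes

Check each profile of the others' reports and compare truth against every alternative report.
Others report (3, 3): truth gives 0, best alternative gives 0.
Others report (3, 5): truth gives 0, best alternative gives 0.
Others report (3, 18): truth gives 0, best alternative gives 0.
Others report (3, 20): truth gives 0, best alternative gives 0.
Others report (5, 3): truth gives 0, best alternative gives 0.
Others report (5, 5): truth gives 0, best alternative gives 0.
(Remaining 10 profiles checked similarly; truth is weakly best in each.)
In every case the truthful report is at least as good as any alternative, so it is a dominant strategy.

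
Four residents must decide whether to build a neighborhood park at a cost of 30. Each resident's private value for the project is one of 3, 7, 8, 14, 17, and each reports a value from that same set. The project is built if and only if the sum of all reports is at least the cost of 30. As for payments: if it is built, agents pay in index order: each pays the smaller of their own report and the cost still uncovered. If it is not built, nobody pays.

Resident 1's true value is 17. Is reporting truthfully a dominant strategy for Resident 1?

No

Consider the case where Resident 2 reports 3, Resident 3 reports 3 and Resident 4 reports 14.
Truthful report 17: project built, pays 17, utility 17 - 17 = 0.
Report 14 instead: project built, pays 14, utility 17 - 14 = 3.
Since 3 > 0, reporting 14 is strictly better here, so truthful reporting is not dominant.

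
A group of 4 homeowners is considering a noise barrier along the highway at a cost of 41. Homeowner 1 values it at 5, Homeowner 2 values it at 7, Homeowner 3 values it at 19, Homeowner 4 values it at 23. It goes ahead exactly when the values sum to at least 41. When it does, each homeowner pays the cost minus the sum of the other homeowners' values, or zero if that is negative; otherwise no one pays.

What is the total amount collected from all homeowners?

16

Total value 54 ≥ cost 41, so it is built.
Homeowner 1: others sum to 49; max(0, 41 - 49) = 0.
Homeowner 2: others sum to 47; max(0, 41 - 47) = 0.
Homeowner 3: others sum to 35; max(0, 41 - 35) = 6.
Homeowner 4: others sum to 31; max(0, 41 - 31) = 10.
Total collected = 0 + 0 + 6 + 10 = 16.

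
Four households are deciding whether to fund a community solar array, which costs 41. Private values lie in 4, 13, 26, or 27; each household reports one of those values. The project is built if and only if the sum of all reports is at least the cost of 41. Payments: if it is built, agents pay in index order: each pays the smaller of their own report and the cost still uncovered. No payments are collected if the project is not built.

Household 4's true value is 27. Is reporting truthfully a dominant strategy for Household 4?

Yes

Check each profile of the others' reports and compare truth against every alternative report.
Others report (4, 13, 26): truth gives 27, best alternative gives 27.
Others report (4, 13, 27): truth gives 27, best alternative gives 27.
Others report (4, 26, 13): truth gives 27, best alternative gives 27.
Others report (4, 26, 26): truth gives 27, best alternative gives 27.
Others report (4, 26, 27): truth gives 27, best alternative gives 27.
Others report (4, 27, 13): truth gives 27, best alternative gives 27.
(Remaining 58 profiles checked similarly; truth is weakly best in each.)
In every case the truthful report is at least as good as any alternative, so it is a dominant strategy.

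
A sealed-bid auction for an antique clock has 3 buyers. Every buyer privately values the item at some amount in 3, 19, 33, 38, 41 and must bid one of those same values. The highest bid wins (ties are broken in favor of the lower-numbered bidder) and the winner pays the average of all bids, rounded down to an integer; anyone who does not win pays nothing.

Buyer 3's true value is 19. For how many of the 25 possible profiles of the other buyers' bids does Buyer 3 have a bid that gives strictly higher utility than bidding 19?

2

Others bid (3, 19): truth gives 0; bid 33 gives 1 > 0. Violating.
Others bid (19, 3): truth gives 0; bid 33 gives 1 > 0. Violating.
Others bid (3, 3): truth gives 11; no alternative beats it.
Others bid (3, 33): truth gives 0; no alternative beats it.
(Checking all 25 profiles: 2 have a profitable deviation, 23 do not.)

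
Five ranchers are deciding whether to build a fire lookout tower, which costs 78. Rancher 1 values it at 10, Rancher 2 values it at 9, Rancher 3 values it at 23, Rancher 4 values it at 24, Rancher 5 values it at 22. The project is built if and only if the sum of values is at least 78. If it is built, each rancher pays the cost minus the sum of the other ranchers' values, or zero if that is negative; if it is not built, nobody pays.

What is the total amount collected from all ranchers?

Total value 88 ≥ cost 78, so it is built.
Rancher 1: others sum to 78; max(0, 78 - 78) = 0.
Rancher 2: others sum to 79; max(0, 78 - 79) = 0.
Rancher 3: others sum to 65; max(0, 78 - 65) = 13.
Rancher 4: others sum to 64; max(0, 78 - 64) = 14.
Rancher 5: others sum to 66; max(0, 78 - 66) = 12.
Total collected = 0 + 0 + 13 + 14 + 12 = 39.

39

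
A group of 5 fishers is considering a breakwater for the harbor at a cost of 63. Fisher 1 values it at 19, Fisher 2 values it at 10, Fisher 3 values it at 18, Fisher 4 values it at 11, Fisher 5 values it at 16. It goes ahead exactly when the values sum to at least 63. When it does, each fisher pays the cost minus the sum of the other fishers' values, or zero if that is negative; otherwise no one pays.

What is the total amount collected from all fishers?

Total value 74 ≥ cost 63, so it is built.
Fisher 1: others sum to 55; max(0, 63 - 55) = 8.
Fisher 2: others sum to 64; max(0, 63 - 64) = 0.
Fisher 3: others sum to 56; max(0, 63 - 56) = 7.
Fisher 4: others sum to 63; max(0, 63 - 63) = 0.
Fisher 5: others sum to 58; max(0, 63 - 58) = 5.
Total collected = 8 + 0 + 7 + 0 + 5 = 20.

20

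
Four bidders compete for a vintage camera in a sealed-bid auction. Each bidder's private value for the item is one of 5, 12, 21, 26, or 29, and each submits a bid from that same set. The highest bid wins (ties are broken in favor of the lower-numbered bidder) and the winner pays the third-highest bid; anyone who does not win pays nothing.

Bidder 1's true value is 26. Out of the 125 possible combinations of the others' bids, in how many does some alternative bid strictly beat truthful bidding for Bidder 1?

27

Others bid (5, 5, 29): truth gives 0; bid 29 gives 21 > 0. Violating.
Others bid (5, 12, 29): truth gives 0; bid 29 gives 14 > 0. Violating.
Others bid (5, 21, 29): truth gives 0; bid 29 gives 5 > 0. Violating.
Others bid (5, 29, 5): truth gives 0; bid 29 gives 21 > 0. Violating.
Others bid (5, 5, 5): truth gives 21; no alternative beats it.
Others bid (5, 5, 12): truth gives 21; no alternative beats it.
(Checking all 125 profiles: 27 have a profitable deviation, 98 do not.)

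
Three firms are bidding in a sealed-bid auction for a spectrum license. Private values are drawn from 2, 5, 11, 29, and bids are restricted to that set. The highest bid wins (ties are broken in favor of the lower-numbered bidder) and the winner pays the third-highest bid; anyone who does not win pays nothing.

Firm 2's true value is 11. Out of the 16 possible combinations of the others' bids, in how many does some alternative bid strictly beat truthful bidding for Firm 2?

4

Others bid (2, 29): truth gives 0; bid 29 gives 9 > 0. Violating.
Others bid (5, 29): truth gives 0; bid 29 gives 6 > 0. Violating.
Others bid (11, 2): truth gives 0; bid 29 gives 9 > 0. Violating.
Others bid (11, 5): truth gives 0; bid 29 gives 6 > 0. Violating.
Others bid (2, 2): truth gives 9; no alternative beats it.
Others bid (2, 5): truth gives 9; no alternative beats it.
(Checking all 16 profiles: 4 have a profitable deviation, 12 do not.)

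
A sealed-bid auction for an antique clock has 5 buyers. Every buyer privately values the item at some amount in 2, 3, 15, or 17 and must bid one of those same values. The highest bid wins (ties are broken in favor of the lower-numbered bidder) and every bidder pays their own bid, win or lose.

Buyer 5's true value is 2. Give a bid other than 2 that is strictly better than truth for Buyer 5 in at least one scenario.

3

Suppose Buyer 1 bids 2, Buyer 2 bids 2, Buyer 3 bids 2 and Buyer 4 bids 2.
Bid 2: loses but pays 2, utility -2.
Bid 3: wins, pays 3, utility 2 - 3 = -1.
So bidding 3 beats truth here (-1 > -2).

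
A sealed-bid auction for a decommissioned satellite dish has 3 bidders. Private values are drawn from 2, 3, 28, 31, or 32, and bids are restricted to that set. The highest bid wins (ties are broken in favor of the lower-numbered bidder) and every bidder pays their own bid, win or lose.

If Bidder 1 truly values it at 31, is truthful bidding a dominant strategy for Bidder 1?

Consider the case where Bidder 2 bids 2 and Bidder 3 bids 2.
Truthful bid 31: wins, pays 31, utility 31 - 31 = 0.
Bid 2 instead: wins, pays 2, utility 31 - 2 = 29.
Since 29 > 0, bidding 2 is strictly better here, so truthful bidding is not dominant.

No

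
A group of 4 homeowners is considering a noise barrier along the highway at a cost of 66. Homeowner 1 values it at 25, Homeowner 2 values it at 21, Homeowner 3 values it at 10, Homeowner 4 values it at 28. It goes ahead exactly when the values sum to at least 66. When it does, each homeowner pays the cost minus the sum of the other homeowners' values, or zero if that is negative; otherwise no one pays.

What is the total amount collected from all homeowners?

Total value 84 ≥ cost 66, so it is built.
Homeowner 1: others sum to 59; max(0, 66 - 59) = 7.
Homeowner 2: others sum to 63; max(0, 66 - 63) = 3.
Homeowner 3: others sum to 74; max(0, 66 - 74) = 0.
Homeowner 4: others sum to 56; max(0, 66 - 56) = 10.
Total collected = 7 + 3 + 0 + 10 = 20.

20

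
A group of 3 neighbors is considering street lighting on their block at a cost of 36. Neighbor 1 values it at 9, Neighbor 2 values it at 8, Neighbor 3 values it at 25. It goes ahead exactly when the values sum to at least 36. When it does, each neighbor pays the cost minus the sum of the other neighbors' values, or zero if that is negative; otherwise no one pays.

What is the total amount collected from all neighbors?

24

Total value 42 ≥ cost 36, so it is built.
Neighbor 1: others sum to 33; max(0, 36 - 33) = 3.
Neighbor 2: others sum to 34; max(0, 36 - 34) = 2.
Neighbor 3: others sum to 17; max(0, 36 - 17) = 19.
Total collected = 3 + 2 + 19 = 24.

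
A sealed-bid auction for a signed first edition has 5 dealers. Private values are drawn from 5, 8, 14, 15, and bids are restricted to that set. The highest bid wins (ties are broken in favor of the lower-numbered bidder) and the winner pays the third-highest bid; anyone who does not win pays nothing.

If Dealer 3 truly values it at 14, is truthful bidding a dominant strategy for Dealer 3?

Consider the case where Dealer 1 bids 5, Dealer 2 bids 5, Dealer 4 bids 5 and Dealer 5 bids 15.
Truthful bid 14: loses, pays 0, utility 0.
Bid 15 instead: wins, pays 5, utility 14 - 5 = 9.
Since 9 > 0, bidding 15 is strictly better here, so truthful bidding is not dominant.

No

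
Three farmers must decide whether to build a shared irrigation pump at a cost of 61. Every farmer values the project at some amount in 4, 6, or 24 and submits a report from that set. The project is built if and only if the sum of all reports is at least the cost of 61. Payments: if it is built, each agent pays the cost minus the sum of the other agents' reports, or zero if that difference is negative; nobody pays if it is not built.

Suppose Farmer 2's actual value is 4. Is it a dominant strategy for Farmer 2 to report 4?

Check each profile of the others' reports and compare truth against every alternative report.
Others report (4, 4): truth gives 0, best alternative gives 0.
Others report (4, 6): truth gives 0, best alternative gives 0.
Others report (4, 24): truth gives 0, best alternative gives 0.
Others report (6, 4): truth gives 0, best alternative gives 0.
Others report (6, 6): truth gives 0, best alternative gives 0.
Others report (6, 24): truth gives 0, best alternative gives 0.
(Remaining 3 profiles checked similarly; truth is weakly best in each.)
In every case the truthful report is at least as good as any alternative, so it is a dominant strategy.

Yes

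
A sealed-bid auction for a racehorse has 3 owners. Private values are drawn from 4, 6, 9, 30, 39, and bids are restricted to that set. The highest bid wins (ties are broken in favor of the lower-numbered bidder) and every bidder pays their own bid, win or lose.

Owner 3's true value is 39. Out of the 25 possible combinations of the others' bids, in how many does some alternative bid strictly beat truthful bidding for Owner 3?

Others bid (4, 4): truth gives 0; bid 6 gives 33 > 0. Violating.
Others bid (4, 6): truth gives 0; bid 9 gives 30 > 0. Violating.
Others bid (4, 9): truth gives 0; bid 30 gives 9 > 0. Violating.
Others bid (4, 39): truth gives -39; bid 4 gives -4 > -39. Violating.
Others bid (4, 30): truth gives 0; no alternative beats it.
Others bid (6, 30): truth gives 0; no alternative beats it.
(Checking all 25 profiles: 18 have a profitable deviation, 7 do not.)

18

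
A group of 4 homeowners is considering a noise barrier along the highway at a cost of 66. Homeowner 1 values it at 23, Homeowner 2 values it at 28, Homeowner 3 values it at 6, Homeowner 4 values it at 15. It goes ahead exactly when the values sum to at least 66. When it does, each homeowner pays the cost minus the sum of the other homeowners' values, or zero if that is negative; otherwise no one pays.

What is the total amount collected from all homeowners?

48

Total value 72 ≥ cost 66, so it is built.
Homeowner 1: others sum to 49; max(0, 66 - 49) = 17.
Homeowner 2: others sum to 44; max(0, 66 - 44) = 22.
Homeowner 3: others sum to 66; max(0, 66 - 66) = 0.
Homeowner 4: others sum to 57; max(0, 66 - 57) = 9.
Total collected = 17 + 22 + 0 + 9 = 48.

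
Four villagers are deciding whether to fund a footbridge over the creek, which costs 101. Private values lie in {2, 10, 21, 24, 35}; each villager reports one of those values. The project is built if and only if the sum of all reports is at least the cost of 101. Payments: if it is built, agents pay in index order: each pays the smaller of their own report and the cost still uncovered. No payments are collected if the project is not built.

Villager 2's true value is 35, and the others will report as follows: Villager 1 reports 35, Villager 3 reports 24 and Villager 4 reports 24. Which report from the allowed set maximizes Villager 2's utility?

Report 2: project not built, utility 0.
Report 10: project not built, utility 0.
Report 21: project built, pays 21, utility 35 - 21 = 14.
Report 24: project built, pays 24, utility 35 - 24 = 11.
Report 35: project built, pays 35, utility 35 - 35 = 0.
The best choice is 21 with utility 14.

21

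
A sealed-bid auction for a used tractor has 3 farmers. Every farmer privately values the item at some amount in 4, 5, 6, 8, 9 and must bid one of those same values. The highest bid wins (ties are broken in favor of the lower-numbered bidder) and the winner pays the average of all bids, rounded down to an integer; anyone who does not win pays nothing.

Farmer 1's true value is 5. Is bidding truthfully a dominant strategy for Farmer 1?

Check each profile of the others' bids and compare truth against every alternative bid.
Others bid (4, 5): truth gives 1, best alternative gives 0.
Others bid (5, 4): truth gives 1, best alternative gives 0.
Others bid (4, 4): truth gives 1, best alternative gives 1.
Others bid (4, 6): truth gives 0, best alternative gives 0.
Others bid (4, 8): truth gives 0, best alternative gives 0.
Others bid (4, 9): truth gives 0, best alternative gives 0.
(Remaining 19 profiles checked similarly; truth is weakly best in each.)
In every case the truthful bid is at least as good as any alternative, so it is a dominant strategy.

Yes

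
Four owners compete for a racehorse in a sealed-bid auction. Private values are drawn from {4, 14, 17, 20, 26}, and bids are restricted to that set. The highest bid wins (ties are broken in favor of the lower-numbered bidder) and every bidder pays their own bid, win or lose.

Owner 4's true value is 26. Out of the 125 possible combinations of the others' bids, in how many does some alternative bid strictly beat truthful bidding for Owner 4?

Others bid (4, 4, 4): truth gives 0; bid 14 gives 12 > 0. Violating.
Others bid (4, 4, 14): truth gives 0; bid 17 gives 9 > 0. Violating.
Others bid (4, 4, 17): truth gives 0; bid 20 gives 6 > 0. Violating.
Others bid (4, 4, 26): truth gives -26; bid 4 gives -4 > -26. Violating.
Others bid (4, 4, 20): truth gives 0; no alternative beats it.
Others bid (4, 14, 20): truth gives 0; no alternative beats it.
(Checking all 125 profiles: 88 have a profitable deviation, 37 do not.)

88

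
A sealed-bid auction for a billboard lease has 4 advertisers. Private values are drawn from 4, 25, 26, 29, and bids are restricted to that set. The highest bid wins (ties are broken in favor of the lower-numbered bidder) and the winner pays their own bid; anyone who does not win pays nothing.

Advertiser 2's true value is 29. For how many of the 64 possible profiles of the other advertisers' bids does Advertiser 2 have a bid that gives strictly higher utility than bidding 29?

18

Others bid (4, 4, 4): truth gives 0; bid 25 gives 4 > 0. Violating.
Others bid (4, 4, 25): truth gives 0; bid 25 gives 4 > 0. Violating.
Others bid (4, 4, 26): truth gives 0; bid 26 gives 3 > 0. Violating.
Others bid (4, 25, 4): truth gives 0; bid 25 gives 4 > 0. Violating.
Others bid (4, 4, 29): truth gives 0; no alternative beats it.
Others bid (4, 25, 29): truth gives 0; no alternative beats it.
(Checking all 64 profiles: 18 have a profitable deviation, 46 do not.)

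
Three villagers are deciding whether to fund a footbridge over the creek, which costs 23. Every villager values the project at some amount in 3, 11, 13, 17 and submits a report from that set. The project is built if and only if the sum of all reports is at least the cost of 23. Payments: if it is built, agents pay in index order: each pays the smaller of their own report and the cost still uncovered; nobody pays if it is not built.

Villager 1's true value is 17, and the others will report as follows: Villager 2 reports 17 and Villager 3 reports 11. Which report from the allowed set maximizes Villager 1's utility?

3

Report 3: project built, pays 3, utility 17 - 3 = 14.
Report 11: project built, pays 11, utility 17 - 11 = 6.
Report 13: project built, pays 13, utility 17 - 13 = 4.
Report 17: project built, pays 17, utility 17 - 17 = 0.
The best choice is 3 with utility 14.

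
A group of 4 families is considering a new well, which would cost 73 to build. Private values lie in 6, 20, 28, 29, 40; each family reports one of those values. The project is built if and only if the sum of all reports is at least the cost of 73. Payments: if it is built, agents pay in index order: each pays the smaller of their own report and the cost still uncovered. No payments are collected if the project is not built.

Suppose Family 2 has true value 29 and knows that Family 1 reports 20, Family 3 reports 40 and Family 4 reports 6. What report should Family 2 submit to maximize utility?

20

Report 6: project not built, utility 0.
Report 20: project built, pays 20, utility 29 - 20 = 9.
Report 28: project built, pays 28, utility 29 - 28 = 1.
Report 29: project built, pays 29, utility 29 - 29 = 0.
Report 40: project built, pays 40, utility 29 - 40 = -11.
The best choice is 20 with utility 9.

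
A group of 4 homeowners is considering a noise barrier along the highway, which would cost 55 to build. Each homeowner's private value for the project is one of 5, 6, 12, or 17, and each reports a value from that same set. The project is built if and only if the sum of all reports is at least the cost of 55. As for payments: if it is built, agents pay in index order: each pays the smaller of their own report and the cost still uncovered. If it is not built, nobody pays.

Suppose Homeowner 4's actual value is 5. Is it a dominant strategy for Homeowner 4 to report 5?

Check each profile of the others' reports and compare truth against every alternative report.
Others report (17, 17, 17): truth gives 1, best alternative gives 1.
Others report (5, 5, 5): truth gives 0, best alternative gives 0.
Others report (5, 5, 6): truth gives 0, best alternative gives 0.
Others report (5, 5, 12): truth gives 0, best alternative gives 0.
Others report (5, 5, 17): truth gives 0, best alternative gives 0.
Others report (5, 6, 5): truth gives 0, best alternative gives 0.
(Remaining 58 profiles checked similarly; truth is weakly best in each.)
In every case the truthful report is at least as good as any alternative, so it is a dominant strategy.

Yes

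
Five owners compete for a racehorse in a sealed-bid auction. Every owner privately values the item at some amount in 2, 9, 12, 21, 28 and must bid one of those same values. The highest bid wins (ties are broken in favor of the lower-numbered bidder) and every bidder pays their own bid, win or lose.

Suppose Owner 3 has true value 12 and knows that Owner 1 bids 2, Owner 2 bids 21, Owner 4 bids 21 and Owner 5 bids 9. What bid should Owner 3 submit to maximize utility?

2

Bid 2: loses but pays 2, utility -2.
Bid 9: loses but pays 9, utility -9.
Bid 12: loses but pays 12, utility -12.
Bid 21: loses but pays 21, utility -21.
Bid 28: wins, pays 28, utility 12 - 28 = -16.
The best choice is 2 with utility -2.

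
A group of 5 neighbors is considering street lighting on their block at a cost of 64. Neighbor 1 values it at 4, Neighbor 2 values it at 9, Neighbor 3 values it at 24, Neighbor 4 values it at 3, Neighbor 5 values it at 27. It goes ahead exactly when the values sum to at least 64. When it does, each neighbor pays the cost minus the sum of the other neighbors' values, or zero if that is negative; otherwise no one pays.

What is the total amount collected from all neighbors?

52

Total value 67 ≥ cost 64, so it is built.
Neighbor 1: others sum to 63; max(0, 64 - 63) = 1.
Neighbor 2: others sum to 58; max(0, 64 - 58) = 6.
Neighbor 3: others sum to 43; max(0, 64 - 43) = 21.
Neighbor 4: others sum to 64; max(0, 64 - 64) = 0.
Neighbor 5: others sum to 40; max(0, 64 - 40) = 24.
Total collected = 1 + 6 + 21 + 0 + 24 = 52.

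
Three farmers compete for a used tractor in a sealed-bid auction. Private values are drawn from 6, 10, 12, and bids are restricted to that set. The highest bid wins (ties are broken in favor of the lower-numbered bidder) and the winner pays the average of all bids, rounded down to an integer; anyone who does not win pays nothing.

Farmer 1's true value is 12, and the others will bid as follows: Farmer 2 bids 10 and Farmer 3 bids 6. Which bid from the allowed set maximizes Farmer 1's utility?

Bid 6: loses, pays 0, utility 0.
Bid 10: wins, pays 8, utility 12 - 8 = 4.
Bid 12: wins, pays 9, utility 12 - 9 = 3.
The best choice is 10 with utility 4.

10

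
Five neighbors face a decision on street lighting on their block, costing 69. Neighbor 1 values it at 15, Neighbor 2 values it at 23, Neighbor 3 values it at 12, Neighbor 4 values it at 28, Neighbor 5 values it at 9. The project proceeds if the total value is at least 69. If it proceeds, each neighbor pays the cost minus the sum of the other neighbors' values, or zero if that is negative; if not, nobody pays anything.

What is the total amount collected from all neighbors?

Total value 87 ≥ cost 69, so it is built.
Neighbor 1: others sum to 72; max(0, 69 - 72) = 0.
Neighbor 2: others sum to 64; max(0, 69 - 64) = 5.
Neighbor 3: others sum to 75; max(0, 69 - 75) = 0.
Neighbor 4: others sum to 59; max(0, 69 - 59) = 10.
Neighbor 5: others sum to 78; max(0, 69 - 78) = 0.
Total collected = 0 + 5 + 0 + 10 + 0 = 15.

15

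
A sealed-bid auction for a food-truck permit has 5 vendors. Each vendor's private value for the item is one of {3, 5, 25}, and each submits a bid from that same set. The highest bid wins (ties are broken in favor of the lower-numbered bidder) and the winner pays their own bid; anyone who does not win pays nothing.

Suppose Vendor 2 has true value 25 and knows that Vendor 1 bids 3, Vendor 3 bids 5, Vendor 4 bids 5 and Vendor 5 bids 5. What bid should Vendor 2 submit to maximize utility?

Bid 3: loses, pays 0, utility 0.
Bid 5: wins, pays 5, utility 25 - 5 = 20.
Bid 25: wins, pays 25, utility 25 - 25 = 0.
The best choice is 5 with utility 20.

5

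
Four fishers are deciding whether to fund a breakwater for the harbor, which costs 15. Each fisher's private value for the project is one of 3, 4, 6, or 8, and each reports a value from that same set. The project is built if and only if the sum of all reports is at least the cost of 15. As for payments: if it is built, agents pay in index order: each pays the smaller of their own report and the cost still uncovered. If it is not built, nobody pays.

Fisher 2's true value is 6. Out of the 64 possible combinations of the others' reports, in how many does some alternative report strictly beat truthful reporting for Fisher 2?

Others report (3, 3, 6): truth gives 0; report 3 gives 3 > 0. Violating.
Others report (3, 3, 8): truth gives 0; report 3 gives 3 > 0. Violating.
Others report (3, 4, 4): truth gives 0; report 4 gives 2 > 0. Violating.
Others report (3, 4, 6): truth gives 0; report 3 gives 3 > 0. Violating.
Others report (3, 3, 3): truth gives 0; no alternative beats it.
Others report (3, 3, 4): truth gives 0; no alternative beats it.
(Checking all 64 profiles: 60 have a profitable deviation, 4 do not.)

60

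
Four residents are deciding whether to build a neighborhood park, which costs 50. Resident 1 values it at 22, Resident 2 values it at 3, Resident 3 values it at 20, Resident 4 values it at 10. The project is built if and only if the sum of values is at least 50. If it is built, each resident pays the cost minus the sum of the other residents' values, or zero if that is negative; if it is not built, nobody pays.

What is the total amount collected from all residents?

37

Total value 55 ≥ cost 50, so it is built.
Resident 1: others sum to 33; max(0, 50 - 33) = 17.
Resident 2: others sum to 52; max(0, 50 - 52) = 0.
Resident 3: others sum to 35; max(0, 50 - 35) = 15.
Resident 4: others sum to 45; max(0, 50 - 45) = 5.
Total collected = 17 + 0 + 15 + 5 = 37.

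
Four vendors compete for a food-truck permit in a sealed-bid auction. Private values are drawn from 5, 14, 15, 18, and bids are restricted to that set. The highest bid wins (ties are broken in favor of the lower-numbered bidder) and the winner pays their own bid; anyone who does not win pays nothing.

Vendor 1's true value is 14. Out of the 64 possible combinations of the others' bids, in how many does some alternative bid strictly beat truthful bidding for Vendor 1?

Others bid (5, 5, 5): truth gives 0; bid 5 gives 9 > 0. Violating.
Others bid (5, 5, 14): truth gives 0; no alternative beats it.
Others bid (5, 5, 15): truth gives 0; no alternative beats it.
(Checking all 64 profiles: 1 has a profitable deviation, 63 do not.)

1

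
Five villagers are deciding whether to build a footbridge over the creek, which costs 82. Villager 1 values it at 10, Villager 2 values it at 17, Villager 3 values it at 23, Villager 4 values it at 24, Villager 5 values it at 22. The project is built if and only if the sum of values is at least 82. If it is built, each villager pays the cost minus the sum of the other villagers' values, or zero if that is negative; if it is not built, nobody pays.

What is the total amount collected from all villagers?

Total value 96 ≥ cost 82, so it is built.
Villager 1: others sum to 86; max(0, 82 - 86) = 0.
Villager 2: others sum to 79; max(0, 82 - 79) = 3.
Villager 3: others sum to 73; max(0, 82 - 73) = 9.
Villager 4: others sum to 72; max(0, 82 - 72) = 10.
Villager 5: others sum to 74; max(0, 82 - 74) = 8.
Total collected = 0 + 3 + 9 + 10 + 8 = 30.

30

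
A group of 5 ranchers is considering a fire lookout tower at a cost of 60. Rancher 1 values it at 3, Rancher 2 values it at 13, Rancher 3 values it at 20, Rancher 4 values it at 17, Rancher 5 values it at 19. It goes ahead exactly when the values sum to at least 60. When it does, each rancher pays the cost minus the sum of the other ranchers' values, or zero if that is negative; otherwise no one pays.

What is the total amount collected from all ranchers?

21

Total value 72 ≥ cost 60, so it is built.
Rancher 1: others sum to 69; max(0, 60 - 69) = 0.
Rancher 2: others sum to 59; max(0, 60 - 59) = 1.
Rancher 3: others sum to 52; max(0, 60 - 52) = 8.
Rancher 4: others sum to 55; max(0, 60 - 55) = 5.
Rancher 5: others sum to 53; max(0, 60 - 53) = 7.
Total collected = 0 + 1 + 8 + 5 + 7 = 21.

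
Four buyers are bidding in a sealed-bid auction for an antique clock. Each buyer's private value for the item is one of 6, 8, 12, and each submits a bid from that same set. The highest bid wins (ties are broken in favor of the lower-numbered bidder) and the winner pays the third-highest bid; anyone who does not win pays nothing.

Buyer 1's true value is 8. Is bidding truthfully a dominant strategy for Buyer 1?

Consider the case where Buyer 2 bids 6, Buyer 3 bids 6 and Buyer 4 bids 12.
Truthful bid 8: loses, pays 0, utility 0.
Bid 12 instead: wins, pays 6, utility 8 - 6 = 2.
Since 2 > 0, bidding 12 is strictly better here, so truthful bidding is not dominant.

No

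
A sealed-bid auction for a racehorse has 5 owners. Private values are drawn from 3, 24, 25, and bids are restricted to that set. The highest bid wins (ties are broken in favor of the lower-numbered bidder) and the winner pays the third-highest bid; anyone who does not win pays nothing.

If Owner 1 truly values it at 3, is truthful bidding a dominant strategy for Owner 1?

Check each profile of the others' bids and compare truth against every alternative bid.
Others bid (3, 3, 24, 24): truth gives 0, best alternative gives -21.
Others bid (3, 24, 3, 24): truth gives 0, best alternative gives -21.
Others bid (3, 24, 24, 3): truth gives 0, best alternative gives -21.
Others bid (3, 24, 24, 24): truth gives 0, best alternative gives -21.
Others bid (24, 3, 3, 24): truth gives 0, best alternative gives -21.
Others bid (24, 3, 24, 3): truth gives 0, best alternative gives -21.
(Remaining 75 profiles checked similarly; truth is weakly best in each.)
In every case the truthful bid is at least as good as any alternative, so it is a dominant strategy.

Yes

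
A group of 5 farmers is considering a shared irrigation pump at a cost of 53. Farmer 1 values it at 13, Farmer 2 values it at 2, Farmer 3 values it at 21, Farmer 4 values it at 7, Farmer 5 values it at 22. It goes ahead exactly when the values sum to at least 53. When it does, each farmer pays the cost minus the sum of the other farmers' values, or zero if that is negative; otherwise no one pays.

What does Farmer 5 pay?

10

Total value 65 ≥ cost 53, so the project is built.
The other farmers' values sum to 43.
Cost minus that sum is 53 - 43 = 10.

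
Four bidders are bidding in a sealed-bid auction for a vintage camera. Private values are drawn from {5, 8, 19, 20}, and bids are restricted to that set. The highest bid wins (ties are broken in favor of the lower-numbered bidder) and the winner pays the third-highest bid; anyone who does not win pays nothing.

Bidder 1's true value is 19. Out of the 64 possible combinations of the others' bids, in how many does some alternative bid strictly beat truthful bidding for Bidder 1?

12

Others bid (5, 5, 20): truth gives 0; bid 20 gives 14 > 0. Violating.
Others bid (5, 8, 20): truth gives 0; bid 20 gives 11 > 0. Violating.
Others bid (5, 20, 5): truth gives 0; bid 20 gives 14 > 0. Violating.
Others bid (5, 20, 8): truth gives 0; bid 20 gives 11 > 0. Violating.
Others bid (5, 5, 5): truth gives 14; no alternative beats it.
Others bid (5, 5, 8): truth gives 14; no alternative beats it.
(Checking all 64 profiles: 12 have a profitable deviation, 52 do not.)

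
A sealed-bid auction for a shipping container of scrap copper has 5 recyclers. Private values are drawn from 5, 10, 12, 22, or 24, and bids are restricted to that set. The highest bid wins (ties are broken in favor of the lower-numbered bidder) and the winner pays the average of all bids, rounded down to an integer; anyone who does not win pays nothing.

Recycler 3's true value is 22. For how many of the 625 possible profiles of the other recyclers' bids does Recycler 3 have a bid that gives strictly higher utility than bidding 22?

Others bid (5, 5, 5, 5): truth gives 14; bid 10 gives 16 > 14. Violating.
Others bid (5, 5, 5, 10): truth gives 13; bid 10 gives 15 > 13. Violating.
Others bid (5, 5, 5, 12): truth gives 13; bid 12 gives 15 > 13. Violating.
Others bid (5, 5, 5, 24): truth gives 0; bid 24 gives 10 > 0. Violating.
Others bid (5, 5, 5, 22): truth gives 11; no alternative beats it.
Others bid (5, 5, 10, 22): truth gives 10; no alternative beats it.
(Checking all 625 profiles: 288 have a profitable deviation, 337 do not.)

288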